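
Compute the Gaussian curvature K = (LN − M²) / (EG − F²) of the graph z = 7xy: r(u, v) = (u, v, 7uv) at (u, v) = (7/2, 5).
K = -784/53363025

Coefficients of the first fundamental form: E = 49*v^2 + 1, F = 49*u*v, G = 49*u^2 + 1.
Coefficients of the second fundamental form: L = 0, M = 7/sqrt(49*u^2 + 49*v^2 + 1), N = 0.
Assemble K = (LN − M²)/(EG − F²) = -49/(2401*u^4 + 4802*u^2*v^2 + 98*u^2 + 2401*v^4 + 98*v^2 + 1). At (u, v) = (7/2, 5): K = -784/53363025.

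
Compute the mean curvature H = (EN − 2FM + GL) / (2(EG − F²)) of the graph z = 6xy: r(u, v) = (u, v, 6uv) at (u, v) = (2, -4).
H = 1728*sqrt(721)/519841

With E = 36*v^2 + 1, F = 36*u*v, G = 36*u^2 + 1, L = 0, M = 6/sqrt(36*u^2 + 36*v^2 + 1), N = 0, assemble
  H = (EN − 2FM + GL) / (2(EG − F²)) = -216*u*v/(36*u^2 + 36*v^2 + 1)^(3/2).
At (u, v) = (2, -4): H = 1728*sqrt(721)/519841.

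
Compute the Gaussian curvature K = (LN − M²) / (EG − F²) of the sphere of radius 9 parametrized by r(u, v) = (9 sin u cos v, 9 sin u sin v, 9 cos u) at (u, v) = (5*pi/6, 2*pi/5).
K = 1/81

Coefficients of the first fundamental form: E = 81, F = 0, G = 81*sin(u)^2.
Coefficients of the second fundamental form: L = -9*sin(u)/Abs(sin(u)), M = 0, N = -9*sin(u)^3/Abs(sin(u)).
Assemble K = (LN − M²)/(EG − F²) = 1/81. At (u, v) = (5*pi/6, 2*pi/5): K = 1/81.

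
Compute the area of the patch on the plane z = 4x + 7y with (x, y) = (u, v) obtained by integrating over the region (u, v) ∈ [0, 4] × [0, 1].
Area = 4*sqrt(66)

Area = ∫∫ √(EG − F²) du dv with √(EG − F²) = sqrt(66). Integrating over [0, 4] × [0, 1] gives 4*sqrt(66).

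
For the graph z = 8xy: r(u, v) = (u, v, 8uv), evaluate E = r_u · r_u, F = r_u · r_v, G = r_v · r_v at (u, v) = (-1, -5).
E = 1601;  F = 320;  G = 65

Partials: r_u = (1, 0, 8*v), r_v = (0, 1, 8*u). As functions of (u, v):
  E = r_u · r_u = 64*v^2 + 1,
  F = r_u · r_v = 64*u*v,
  G = r_v · r_v = 64*u^2 + 1.
Evaluating at (u, v) = (-1, -5): E = 1601, F = 320, G = 65.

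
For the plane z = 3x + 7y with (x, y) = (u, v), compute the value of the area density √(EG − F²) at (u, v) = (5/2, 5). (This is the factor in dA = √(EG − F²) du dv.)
√(EG − F²)|_{(5/2, 5)} = sqrt(59)

E = 10, F = 21, G = 50, so EG − F² = 59. Taking the positive square root: √(EG − F²) = sqrt(59). At (u, v) = (5/2, 5): sqrt(59).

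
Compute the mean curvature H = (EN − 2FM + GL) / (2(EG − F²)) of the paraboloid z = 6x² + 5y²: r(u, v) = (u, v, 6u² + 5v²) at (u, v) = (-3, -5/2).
H = 10241*sqrt(2)/119164

With E = 144*u^2 + 1, F = 120*u*v, G = 100*v^2 + 1, L = 12/sqrt(144*u^2 + 100*v^2 + 1), M = 0, N = 10/sqrt(144*u^2 + 100*v^2 + 1), assemble
  H = (EN − 2FM + GL) / (2(EG − F²)) = (720*u^2 + 600*v^2 + 11)/(144*u^2 + 100*v^2 + 1)^(3/2).
At (u, v) = (-3, -5/2): H = 10241*sqrt(2)/119164.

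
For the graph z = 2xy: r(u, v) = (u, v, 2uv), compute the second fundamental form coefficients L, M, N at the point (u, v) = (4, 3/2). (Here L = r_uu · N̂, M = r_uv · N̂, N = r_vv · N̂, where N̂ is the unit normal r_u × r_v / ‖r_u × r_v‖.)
L = 0;  M = sqrt(74)/37;  N = 0

Compute the unit normal N̂(u, v) = (-2*v/sqrt(4*u^2 + 4*v^2 + 1), -2*u/sqrt(4*u^2 + 4*v^2 + 1), 1/sqrt(4*u^2 + 4*v^2 + 1)), and the second partials r_uu, r_uv, r_vv. Take dot products:
  L(u, v) = r_uu · N̂ = 0,
  M(u, v) = r_uv · N̂ = 2/sqrt(4*u^2 + 4*v^2 + 1),
  N(u, v) = r_vv · N̂ = 0.
Evaluating at (u, v) = (4, 3/2):
  L = 0, M = sqrt(74)/37, N = 0.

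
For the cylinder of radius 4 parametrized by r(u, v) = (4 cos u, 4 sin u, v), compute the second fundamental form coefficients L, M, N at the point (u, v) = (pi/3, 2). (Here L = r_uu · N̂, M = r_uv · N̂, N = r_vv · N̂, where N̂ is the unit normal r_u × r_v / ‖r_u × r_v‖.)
L = -4;  M = 0;  N = 0

Compute the unit normal N̂(u, v) = (cos(u), sin(u), 0), and the second partials r_uu, r_uv, r_vv. Take dot products:
  L(u, v) = r_uu · N̂ = -4,
  M(u, v) = r_uv · N̂ = 0,
  N(u, v) = r_vv · N̂ = 0.
Evaluating at (u, v) = (pi/3, 2):
  L = -4, M = 0, N = 0.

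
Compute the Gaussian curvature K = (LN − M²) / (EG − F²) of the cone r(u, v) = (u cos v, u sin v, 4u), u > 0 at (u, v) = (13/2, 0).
K = 0

Coefficients of the first fundamental form: E = 17, F = 0, G = u^2.
Coefficients of the second fundamental form: L = 0, M = 0, N = 4*sqrt(17)*u^2/(17*Abs(u)).
Assemble K = (LN − M²)/(EG − F²) = 0. At (u, v) = (13/2, 0): K = 0.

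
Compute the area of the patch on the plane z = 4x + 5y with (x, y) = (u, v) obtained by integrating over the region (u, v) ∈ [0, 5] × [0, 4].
Area = 20*sqrt(42)

Area = ∫∫ √(EG − F²) du dv with √(EG − F²) = sqrt(42). Integrating over [0, 5] × [0, 4] gives 20*sqrt(42).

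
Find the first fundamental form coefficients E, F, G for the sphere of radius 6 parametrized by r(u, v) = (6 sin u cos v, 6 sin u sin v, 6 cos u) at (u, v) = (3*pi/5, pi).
E = 36;  F = 0;  G = 9*sqrt(5)/2 + 45/2

Partials: r_u = (6*cos(u)*cos(v), 6*sin(v)*cos(u), -6*sin(u)), r_v = (-6*sin(u)*sin(v), 6*sin(u)*cos(v), 0). As functions of (u, v):
  E = r_u · r_u = 36,
  F = r_u · r_v = 0,
  G = r_v · r_v = 36*sin(u)^2.
Evaluating at (u, v) = (3*pi/5, pi): E = 36, F = 0, G = 9*sqrt(5)/2 + 45/2.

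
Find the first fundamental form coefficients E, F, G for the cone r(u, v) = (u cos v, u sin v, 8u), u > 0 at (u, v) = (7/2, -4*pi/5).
E = 65;  F = 0;  G = 49/4

Partials: r_u = (cos(v), sin(v), 8), r_v = (-u*sin(v), u*cos(v), 0). As functions of (u, v):
  E = r_u · r_u = 65,
  F = r_u · r_v = 0,
  G = r_v · r_v = u^2.
Evaluating at (u, v) = (7/2, -4*pi/5): E = 65, F = 0, G = 49/4.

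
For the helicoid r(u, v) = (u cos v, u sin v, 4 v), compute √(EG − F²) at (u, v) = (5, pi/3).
√(EG − F²)|_{(5, pi/3)} = sqrt(41)

E = 1, F = 0, G = u^2 + 16; EG − F² = u^2 + 16; √(EG − F²) = sqrt(u^2 + 16). At the given point: sqrt(41).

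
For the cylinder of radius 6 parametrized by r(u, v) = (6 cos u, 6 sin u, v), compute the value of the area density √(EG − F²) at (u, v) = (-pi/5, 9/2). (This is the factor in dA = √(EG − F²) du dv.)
√(EG − F²)|_{(-pi/5, 9/2)} = 6

E = 36, F = 0, G = 1, so EG − F² = 36. Taking the positive square root: √(EG − F²) = 6. At (u, v) = (-pi/5, 9/2): 6.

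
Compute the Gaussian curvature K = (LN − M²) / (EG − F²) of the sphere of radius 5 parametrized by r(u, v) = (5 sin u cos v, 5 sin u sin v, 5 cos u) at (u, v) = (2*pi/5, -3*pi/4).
K = 1/25

Coefficients of the first fundamental form: E = 25, F = 0, G = 25*sin(u)^2.
Coefficients of the second fundamental form: L = -5*sin(u)/Abs(sin(u)), M = 0, N = -5*sin(u)^3/Abs(sin(u)).
Assemble K = (LN − M²)/(EG − F²) = 1/25. At (u, v) = (2*pi/5, -3*pi/4): K = 1/25.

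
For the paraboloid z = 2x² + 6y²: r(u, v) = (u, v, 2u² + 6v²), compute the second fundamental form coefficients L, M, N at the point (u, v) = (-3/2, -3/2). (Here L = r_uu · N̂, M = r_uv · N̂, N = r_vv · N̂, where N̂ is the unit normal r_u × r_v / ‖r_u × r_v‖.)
L = 4/19;  M = 0;  N = 12/19

Compute the unit normal N̂(u, v) = (-4*u/sqrt(16*u^2 + 144*v^2 + 1), -12*v/sqrt(16*u^2 + 144*v^2 + 1), 1/sqrt(16*u^2 + 144*v^2 + 1)), and the second partials r_uu, r_uv, r_vv. Take dot products:
  L(u, v) = r_uu · N̂ = 4/sqrt(16*u^2 + 144*v^2 + 1),
  M(u, v) = r_uv · N̂ = 0,
  N(u, v) = r_vv · N̂ = 12/sqrt(16*u^2 + 144*v^2 + 1).
Evaluating at (u, v) = (-3/2, -3/2):
  L = 4/19, M = 0, N = 12/19.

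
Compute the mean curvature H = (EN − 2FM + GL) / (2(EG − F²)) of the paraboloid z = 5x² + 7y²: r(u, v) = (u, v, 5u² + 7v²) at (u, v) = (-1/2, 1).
H = 389*sqrt(222)/16428

With E = 100*u^2 + 1, F = 140*u*v, G = 196*v^2 + 1, L = 10/sqrt(100*u^2 + 196*v^2 + 1), M = 0, N = 14/sqrt(100*u^2 + 196*v^2 + 1), assemble
  H = (EN − 2FM + GL) / (2(EG − F²)) = 4*(175*u^2 + 245*v^2 + 3)/(100*u^2 + 196*v^2 + 1)^(3/2).
At (u, v) = (-1/2, 1): H = 389*sqrt(222)/16428.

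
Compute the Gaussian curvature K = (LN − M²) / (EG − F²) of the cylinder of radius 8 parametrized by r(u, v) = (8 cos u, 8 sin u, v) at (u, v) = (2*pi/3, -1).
K = 0

Coefficients of the first fundamental form: E = 64, F = 0, G = 1.
Coefficients of the second fundamental form: L = -8, M = 0, N = 0.
Assemble K = (LN − M²)/(EG − F²) = 0. At (u, v) = (2*pi/3, -1): K = 0.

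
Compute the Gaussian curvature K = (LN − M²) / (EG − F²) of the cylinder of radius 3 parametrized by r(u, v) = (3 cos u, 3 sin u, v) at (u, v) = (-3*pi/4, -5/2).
K = 0

Coefficients of the first fundamental form: E = 9, F = 0, G = 1.
Coefficients of the second fundamental form: L = -3, M = 0, N = 0.
Assemble K = (LN − M²)/(EG − F²) = 0. At (u, v) = (-3*pi/4, -5/2): K = 0.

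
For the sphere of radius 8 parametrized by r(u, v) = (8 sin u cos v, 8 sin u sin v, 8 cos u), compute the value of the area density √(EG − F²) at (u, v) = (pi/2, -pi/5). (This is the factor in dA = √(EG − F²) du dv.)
√(EG − F²)|_{(pi/2, -pi/5)} = 64

E = 64, F = 0, G = 64*sin(u)^2, so EG − F² = 4096*sin(u)^2. Taking the positive square root: √(EG − F²) = 64*Abs(sin(u)). At (u, v) = (pi/2, -pi/5): 64.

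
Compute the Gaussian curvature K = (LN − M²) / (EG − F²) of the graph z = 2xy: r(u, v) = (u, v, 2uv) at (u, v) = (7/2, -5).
K = -1/5625

Coefficients of the first fundamental form: E = 4*v^2 + 1, F = 4*u*v, G = 4*u^2 + 1.
Coefficients of the second fundamental form: L = 0, M = 2/sqrt(4*u^2 + 4*v^2 + 1), N = 0.
Assemble K = (LN − M²)/(EG − F²) = -4/(16*u^4 + 32*u^2*v^2 + 8*u^2 + 16*v^4 + 8*v^2 + 1). At (u, v) = (7/2, -5): K = -1/5625.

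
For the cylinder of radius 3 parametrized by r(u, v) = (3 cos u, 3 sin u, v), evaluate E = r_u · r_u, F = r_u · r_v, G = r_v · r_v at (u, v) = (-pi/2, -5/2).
E = 9;  F = 0;  G = 1

Partials: r_u = (-3*sin(u), 3*cos(u), 0), r_v = (0, 0, 1). As functions of (u, v):
  E = r_u · r_u = 9,
  F = r_u · r_v = 0,
  G = r_v · r_v = 1.
Evaluating at (u, v) = (-pi/2, -5/2): E = 9, F = 0, G = 1.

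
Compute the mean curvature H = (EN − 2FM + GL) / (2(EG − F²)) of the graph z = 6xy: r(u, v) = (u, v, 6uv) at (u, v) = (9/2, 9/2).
H = -4374*sqrt(1459)/2128681

With E = 36*v^2 + 1, F = 36*u*v, G = 36*u^2 + 1, L = 0, M = 6/sqrt(36*u^2 + 36*v^2 + 1), N = 0, assemble
  H = (EN − 2FM + GL) / (2(EG − F²)) = -216*u*v/(36*u^2 + 36*v^2 + 1)^(3/2).
At (u, v) = (9/2, 9/2): H = -4374*sqrt(1459)/2128681.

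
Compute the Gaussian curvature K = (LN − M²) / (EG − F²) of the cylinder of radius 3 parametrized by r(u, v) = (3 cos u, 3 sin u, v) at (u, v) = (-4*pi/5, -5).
K = 0

Coefficients of the first fundamental form: E = 9, F = 0, G = 1.
Coefficients of the second fundamental form: L = -3, M = 0, N = 0.
Assemble K = (LN − M²)/(EG − F²) = 0. At (u, v) = (-4*pi/5, -5): K = 0.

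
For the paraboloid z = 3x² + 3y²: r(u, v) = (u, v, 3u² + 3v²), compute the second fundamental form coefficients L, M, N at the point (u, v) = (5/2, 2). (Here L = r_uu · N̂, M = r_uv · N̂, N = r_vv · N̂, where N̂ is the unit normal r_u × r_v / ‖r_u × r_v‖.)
L = 3*sqrt(370)/185;  M = 0;  N = 3*sqrt(370)/185

Compute the unit normal N̂(u, v) = (-6*u/sqrt(36*u^2 + 36*v^2 + 1), -6*v/sqrt(36*u^2 + 36*v^2 + 1), 1/sqrt(36*u^2 + 36*v^2 + 1)), and the second partials r_uu, r_uv, r_vv. Take dot products:
  L(u, v) = r_uu · N̂ = 6/sqrt(36*u^2 + 36*v^2 + 1),
  M(u, v) = r_uv · N̂ = 0,
  N(u, v) = r_vv · N̂ = 6/sqrt(36*u^2 + 36*v^2 + 1).
Evaluating at (u, v) = (5/2, 2):
  L = 3*sqrt(370)/185, M = 0, N = 3*sqrt(370)/185.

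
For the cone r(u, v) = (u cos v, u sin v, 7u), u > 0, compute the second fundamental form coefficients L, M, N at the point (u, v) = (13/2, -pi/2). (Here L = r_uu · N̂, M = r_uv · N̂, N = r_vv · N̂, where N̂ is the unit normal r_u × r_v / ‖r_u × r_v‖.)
L = 0;  M = 0;  N = 91*sqrt(2)/20

Compute the unit normal N̂(u, v) = (-7*sqrt(2)*u*cos(v)/(10*Abs(u)), -7*sqrt(2)*u*sin(v)/(10*Abs(u)), sqrt(2)*u/(10*Abs(u))), and the second partials r_uu, r_uv, r_vv. Take dot products:
  L(u, v) = r_uu · N̂ = 0,
  M(u, v) = r_uv · N̂ = 0,
  N(u, v) = r_vv · N̂ = 7*sqrt(2)*u^2/(10*Abs(u)).
Evaluating at (u, v) = (13/2, -pi/2):
  L = 0, M = 0, N = 91*sqrt(2)/20.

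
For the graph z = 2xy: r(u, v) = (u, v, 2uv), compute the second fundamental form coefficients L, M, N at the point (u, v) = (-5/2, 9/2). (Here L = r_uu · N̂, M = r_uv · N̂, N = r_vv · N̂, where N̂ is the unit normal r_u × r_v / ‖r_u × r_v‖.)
L = 0;  M = 2*sqrt(107)/107;  N = 0

Compute the unit normal N̂(u, v) = (-2*v/sqrt(4*u^2 + 4*v^2 + 1), -2*u/sqrt(4*u^2 + 4*v^2 + 1), 1/sqrt(4*u^2 + 4*v^2 + 1)), and the second partials r_uu, r_uv, r_vv. Take dot products:
  L(u, v) = r_uu · N̂ = 0,
  M(u, v) = r_uv · N̂ = 2/sqrt(4*u^2 + 4*v^2 + 1),
  N(u, v) = r_vv · N̂ = 0.
Evaluating at (u, v) = (-5/2, 9/2):
  L = 0, M = 2*sqrt(107)/107, N = 0.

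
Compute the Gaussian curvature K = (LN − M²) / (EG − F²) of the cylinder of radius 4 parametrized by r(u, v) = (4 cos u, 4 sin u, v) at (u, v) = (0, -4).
K = 0

Coefficients of the first fundamental form: E = 16, F = 0, G = 1.
Coefficients of the second fundamental form: L = -4, M = 0, N = 0.
Assemble K = (LN − M²)/(EG − F²) = 0. At (u, v) = (0, -4): K = 0.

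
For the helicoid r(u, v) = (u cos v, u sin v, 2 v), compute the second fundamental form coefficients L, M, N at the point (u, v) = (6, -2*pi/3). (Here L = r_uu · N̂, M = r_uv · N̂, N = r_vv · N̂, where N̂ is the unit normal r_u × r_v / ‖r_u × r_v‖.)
L = 0;  M = -sqrt(10)/10;  N = 0

Compute the unit normal N̂(u, v) = (2*sin(v)/sqrt(u^2 + 4), -2*cos(v)/sqrt(u^2 + 4), u/sqrt(u^2 + 4)), and the second partials r_uu, r_uv, r_vv. Take dot products:
  L(u, v) = r_uu · N̂ = 0,
  M(u, v) = r_uv · N̂ = -2/sqrt(u^2 + 4),
  N(u, v) = r_vv · N̂ = 0.
Evaluating at (u, v) = (6, -2*pi/3):
  L = 0, M = -sqrt(10)/10, N = 0.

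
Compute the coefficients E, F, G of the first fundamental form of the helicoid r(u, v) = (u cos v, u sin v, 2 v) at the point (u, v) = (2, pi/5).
E = 1;  F = 0;  G = 8

Partials: r_u = (cos(v), sin(v), 0), r_v = (-u*sin(v), u*cos(v), 2). As functions of (u, v):
  E = r_u · r_u = 1,
  F = r_u · r_v = 0,
  G = r_v · r_v = u^2 + 4.
Evaluating at (u, v) = (2, pi/5): E = 1, F = 0, G = 8.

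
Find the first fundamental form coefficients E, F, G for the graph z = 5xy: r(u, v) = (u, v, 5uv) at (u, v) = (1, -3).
E = 226;  F = -75;  G = 26

Partials: r_u = (1, 0, 5*v), r_v = (0, 1, 5*u). As functions of (u, v):
  E = r_u · r_u = 25*v^2 + 1,
  F = r_u · r_v = 25*u*v,
  G = r_v · r_v = 25*u^2 + 1.
Evaluating at (u, v) = (1, -3): E = 226, F = -75, G = 26.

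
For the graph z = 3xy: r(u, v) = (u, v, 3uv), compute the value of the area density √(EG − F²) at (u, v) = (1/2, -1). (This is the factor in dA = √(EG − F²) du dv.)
√(EG − F²)|_{(1/2, -1)} = 7/2

E = 9*v^2 + 1, F = 9*u*v, G = 9*u^2 + 1, so EG − F² = 9*u^2 + 9*v^2 + 1. Taking the positive square root: √(EG − F²) = sqrt(9*u^2 + 9*v^2 + 1). At (u, v) = (1/2, -1): 7/2.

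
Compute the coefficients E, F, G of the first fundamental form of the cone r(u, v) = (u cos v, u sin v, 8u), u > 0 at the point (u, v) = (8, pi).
E = 65;  F = 0;  G = 64

Partials: r_u = (cos(v), sin(v), 8), r_v = (-u*sin(v), u*cos(v), 0). As functions of (u, v):
  E = r_u · r_u = 65,
  F = r_u · r_v = 0,
  G = r_v · r_v = u^2.
Evaluating at (u, v) = (8, pi): E = 65, F = 0, G = 64.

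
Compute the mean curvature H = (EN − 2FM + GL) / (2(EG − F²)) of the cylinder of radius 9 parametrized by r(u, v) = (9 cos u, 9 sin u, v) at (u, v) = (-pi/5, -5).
H = -1/18

With E = 81, F = 0, G = 1, L = -9, M = 0, N = 0, assemble
  H = (EN − 2FM + GL) / (2(EG − F²)) = -1/18.
At (u, v) = (-pi/5, -5): H = -1/18.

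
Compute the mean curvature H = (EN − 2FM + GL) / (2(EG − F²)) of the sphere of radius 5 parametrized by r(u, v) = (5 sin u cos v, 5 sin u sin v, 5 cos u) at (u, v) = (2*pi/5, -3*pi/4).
H = -1/5

With E = 25, F = 0, G = 25*sin(u)^2, L = -5*sin(u)/Abs(sin(u)), M = 0, N = -5*sin(u)^3/Abs(sin(u)), assemble
  H = (EN − 2FM + GL) / (2(EG − F²)) = -sin(u)/(5*Abs(sin(u))).
At (u, v) = (2*pi/5, -3*pi/4): H = -1/5.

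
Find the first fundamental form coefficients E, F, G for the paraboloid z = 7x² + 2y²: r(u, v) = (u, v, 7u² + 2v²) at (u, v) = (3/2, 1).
E = 442;  F = 84;  G = 17

Partials: r_u = (1, 0, 14*u), r_v = (0, 1, 4*v). As functions of (u, v):
  E = r_u · r_u = 196*u^2 + 1,
  F = r_u · r_v = 56*u*v,
  G = r_v · r_v = 16*v^2 + 1.
Evaluating at (u, v) = (3/2, 1): E = 442, F = 84, G = 17.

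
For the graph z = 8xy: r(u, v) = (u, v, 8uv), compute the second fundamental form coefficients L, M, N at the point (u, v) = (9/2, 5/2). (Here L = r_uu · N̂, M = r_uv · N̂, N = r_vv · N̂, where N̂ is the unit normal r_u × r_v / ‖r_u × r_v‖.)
L = 0;  M = 8*sqrt(1697)/1697;  N = 0

Compute the unit normal N̂(u, v) = (-8*v/sqrt(64*u^2 + 64*v^2 + 1), -8*u/sqrt(64*u^2 + 64*v^2 + 1), 1/sqrt(64*u^2 + 64*v^2 + 1)), and the second partials r_uu, r_uv, r_vv. Take dot products:
  L(u, v) = r_uu · N̂ = 0,
  M(u, v) = r_uv · N̂ = 8/sqrt(64*u^2 + 64*v^2 + 1),
  N(u, v) = r_vv · N̂ = 0.
Evaluating at (u, v) = (9/2, 5/2):
  L = 0, M = 8*sqrt(1697)/1697, N = 0.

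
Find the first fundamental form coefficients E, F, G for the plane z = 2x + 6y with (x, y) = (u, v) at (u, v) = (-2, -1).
E = 5;  F = 12;  G = 37

Partials: r_u = (1, 0, 2), r_v = (0, 1, 6). As functions of (u, v):
  E = r_u · r_u = 5,
  F = r_u · r_v = 12,
  G = r_v · r_v = 37.
Evaluating at (u, v) = (-2, -1): E = 5, F = 12, G = 37.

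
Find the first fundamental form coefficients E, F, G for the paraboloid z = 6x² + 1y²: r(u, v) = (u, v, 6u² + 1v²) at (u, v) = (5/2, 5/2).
E = 901;  F = 150;  G = 26

Partials: r_u = (1, 0, 12*u), r_v = (0, 1, 2*v). As functions of (u, v):
  E = r_u · r_u = 144*u^2 + 1,
  F = r_u · r_v = 24*u*v,
  G = r_v · r_v = 4*v^2 + 1.
Evaluating at (u, v) = (5/2, 5/2): E = 901, F = 150, G = 26.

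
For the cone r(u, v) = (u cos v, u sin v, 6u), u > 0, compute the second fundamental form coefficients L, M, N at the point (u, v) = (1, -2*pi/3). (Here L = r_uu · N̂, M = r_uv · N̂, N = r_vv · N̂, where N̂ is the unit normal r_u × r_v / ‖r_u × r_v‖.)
L = 0;  M = 0;  N = 6*sqrt(37)/37

Compute the unit normal N̂(u, v) = (-6*sqrt(37)*u*cos(v)/(37*Abs(u)), -6*sqrt(37)*u*sin(v)/(37*Abs(u)), sqrt(37)*u/(37*Abs(u))), and the second partials r_uu, r_uv, r_vv. Take dot products:
  L(u, v) = r_uu · N̂ = 0,
  M(u, v) = r_uv · N̂ = 0,
  N(u, v) = r_vv · N̂ = 6*sqrt(37)*u^2/(37*Abs(u)).
Evaluating at (u, v) = (1, -2*pi/3):
  L = 0, M = 0, N = 6*sqrt(37)/37.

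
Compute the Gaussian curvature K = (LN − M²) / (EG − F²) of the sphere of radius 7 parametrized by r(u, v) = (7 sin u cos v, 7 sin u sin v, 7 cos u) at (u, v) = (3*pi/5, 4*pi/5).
K = 1/49

Coefficients of the first fundamental form: E = 49, F = 0, G = 49*sin(u)^2.
Coefficients of the second fundamental form: L = -7*sin(u)/Abs(sin(u)), M = 0, N = -7*sin(u)^3/Abs(sin(u)).
Assemble K = (LN − M²)/(EG − F²) = 1/49. At (u, v) = (3*pi/5, 4*pi/5): K = 1/49.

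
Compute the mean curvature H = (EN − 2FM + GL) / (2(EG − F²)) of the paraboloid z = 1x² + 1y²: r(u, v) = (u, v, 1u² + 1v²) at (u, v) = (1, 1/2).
H = 7*sqrt(6)/36

With E = 4*u^2 + 1, F = 4*u*v, G = 4*v^2 + 1, L = 2/sqrt(4*u^2 + 4*v^2 + 1), M = 0, N = 2/sqrt(4*u^2 + 4*v^2 + 1), assemble
  H = (EN − 2FM + GL) / (2(EG − F²)) = 2*(2*u^2 + 2*v^2 + 1)/(4*u^2 + 4*v^2 + 1)^(3/2).
At (u, v) = (1, 1/2): H = 7*sqrt(6)/36.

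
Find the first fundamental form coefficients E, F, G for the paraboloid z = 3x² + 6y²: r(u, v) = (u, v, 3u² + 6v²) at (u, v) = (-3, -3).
E = 325;  F = 648;  G = 1297

Partials: r_u = (1, 0, 6*u), r_v = (0, 1, 12*v). As functions of (u, v):
  E = r_u · r_u = 36*u^2 + 1,
  F = r_u · r_v = 72*u*v,
  G = r_v · r_v = 144*v^2 + 1.
Evaluating at (u, v) = (-3, -3): E = 325, F = 648, G = 1297.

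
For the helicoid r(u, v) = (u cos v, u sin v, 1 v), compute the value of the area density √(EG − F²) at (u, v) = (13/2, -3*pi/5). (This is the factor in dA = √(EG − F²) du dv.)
√(EG − F²)|_{(13/2, -3*pi/5)} = sqrt(173)/2

E = 1, F = 0, G = u^2 + 1, so EG − F² = u^2 + 1. Taking the positive square root: √(EG − F²) = sqrt(u^2 + 1). At (u, v) = (13/2, -3*pi/5): sqrt(173)/2.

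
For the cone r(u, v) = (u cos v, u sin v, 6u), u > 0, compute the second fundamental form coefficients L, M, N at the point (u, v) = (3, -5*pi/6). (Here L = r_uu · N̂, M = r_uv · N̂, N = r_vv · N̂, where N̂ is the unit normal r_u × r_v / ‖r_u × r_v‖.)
L = 0;  M = 0;  N = 18*sqrt(37)/37

Compute the unit normal N̂(u, v) = (-6*sqrt(37)*u*cos(v)/(37*Abs(u)), -6*sqrt(37)*u*sin(v)/(37*Abs(u)), sqrt(37)*u/(37*Abs(u))), and the second partials r_uu, r_uv, r_vv. Take dot products:
  L(u, v) = r_uu · N̂ = 0,
  M(u, v) = r_uv · N̂ = 0,
  N(u, v) = r_vv · N̂ = 6*sqrt(37)*u^2/(37*Abs(u)).
Evaluating at (u, v) = (3, -5*pi/6):
  L = 0, M = 0, N = 18*sqrt(37)/37.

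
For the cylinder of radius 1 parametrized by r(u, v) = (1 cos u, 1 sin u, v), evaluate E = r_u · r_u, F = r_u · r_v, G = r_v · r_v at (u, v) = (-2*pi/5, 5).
E = 1;  F = 0;  G = 1

Partials: r_u = (-sin(u), cos(u), 0), r_v = (0, 0, 1). As functions of (u, v):
  E = r_u · r_u = 1,
  F = r_u · r_v = 0,
  G = r_v · r_v = 1.
Evaluating at (u, v) = (-2*pi/5, 5): E = 1, F = 0, G = 1.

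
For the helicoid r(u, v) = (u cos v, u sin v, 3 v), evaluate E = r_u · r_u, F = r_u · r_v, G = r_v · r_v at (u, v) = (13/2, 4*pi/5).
E = 1;  F = 0;  G = 205/4

Partials: r_u = (cos(v), sin(v), 0), r_v = (-u*sin(v), u*cos(v), 3). As functions of (u, v):
  E = r_u · r_u = 1,
  F = r_u · r_v = 0,
  G = r_v · r_v = u^2 + 9.
Evaluating at (u, v) = (13/2, 4*pi/5): E = 1, F = 0, G = 205/4.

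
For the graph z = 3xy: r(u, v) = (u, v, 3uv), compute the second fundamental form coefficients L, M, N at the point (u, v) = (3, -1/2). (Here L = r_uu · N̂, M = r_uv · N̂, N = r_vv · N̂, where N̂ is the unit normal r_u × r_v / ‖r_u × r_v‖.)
L = 0;  M = 6*sqrt(337)/337;  N = 0

Compute the unit normal N̂(u, v) = (-3*v/sqrt(9*u^2 + 9*v^2 + 1), -3*u/sqrt(9*u^2 + 9*v^2 + 1), 1/sqrt(9*u^2 + 9*v^2 + 1)), and the second partials r_uu, r_uv, r_vv. Take dot products:
  L(u, v) = r_uu · N̂ = 0,
  M(u, v) = r_uv · N̂ = 3/sqrt(9*u^2 + 9*v^2 + 1),
  N(u, v) = r_vv · N̂ = 0.
Evaluating at (u, v) = (3, -1/2):
  L = 0, M = 6*sqrt(337)/337, N = 0.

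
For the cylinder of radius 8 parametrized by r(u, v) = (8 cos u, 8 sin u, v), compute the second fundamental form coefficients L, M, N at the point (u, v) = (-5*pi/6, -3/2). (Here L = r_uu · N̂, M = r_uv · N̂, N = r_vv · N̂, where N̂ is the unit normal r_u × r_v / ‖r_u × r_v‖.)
L = -8;  M = 0;  N = 0

Compute the unit normal N̂(u, v) = (cos(u), sin(u), 0), and the second partials r_uu, r_uv, r_vv. Take dot products:
  L(u, v) = r_uu · N̂ = -8,
  M(u, v) = r_uv · N̂ = 0,
  N(u, v) = r_vv · N̂ = 0.
Evaluating at (u, v) = (-5*pi/6, -3/2):
  L = -8, M = 0, N = 0.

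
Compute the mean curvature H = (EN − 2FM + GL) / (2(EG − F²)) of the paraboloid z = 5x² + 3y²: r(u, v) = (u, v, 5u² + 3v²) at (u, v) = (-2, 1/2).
H = 1253*sqrt(410)/168100

With E = 100*u^2 + 1, F = 60*u*v, G = 36*v^2 + 1, L = 10/sqrt(100*u^2 + 36*v^2 + 1), M = 0, N = 6/sqrt(100*u^2 + 36*v^2 + 1), assemble
  H = (EN − 2FM + GL) / (2(EG − F²)) = 4*(75*u^2 + 45*v^2 + 2)/(100*u^2 + 36*v^2 + 1)^(3/2).
At (u, v) = (-2, 1/2): H = 1253*sqrt(410)/168100.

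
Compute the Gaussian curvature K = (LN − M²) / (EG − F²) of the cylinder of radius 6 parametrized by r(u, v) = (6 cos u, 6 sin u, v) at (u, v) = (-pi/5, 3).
K = 0

Coefficients of the first fundamental form: E = 36, F = 0, G = 1.
Coefficients of the second fundamental form: L = -6, M = 0, N = 0.
Assemble K = (LN − M²)/(EG − F²) = 0. At (u, v) = (-pi/5, 3): K = 0.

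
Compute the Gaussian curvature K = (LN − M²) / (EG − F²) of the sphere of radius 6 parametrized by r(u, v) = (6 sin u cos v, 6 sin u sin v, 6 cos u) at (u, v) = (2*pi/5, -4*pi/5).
K = 1/36

Coefficients of the first fundamental form: E = 36, F = 0, G = 36*sin(u)^2.
Coefficients of the second fundamental form: L = -6*sin(u)/Abs(sin(u)), M = 0, N = -6*sin(u)^3/Abs(sin(u)).
Assemble K = (LN − M²)/(EG − F²) = 1/36. At (u, v) = (2*pi/5, -4*pi/5): K = 1/36.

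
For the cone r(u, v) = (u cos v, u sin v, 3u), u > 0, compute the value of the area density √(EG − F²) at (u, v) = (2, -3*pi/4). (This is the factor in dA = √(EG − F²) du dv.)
√(EG − F²)|_{(2, -3*pi/4)} = 2*sqrt(10)

E = 10, F = 0, G = u^2, so EG − F² = 10*u^2. Taking the positive square root: √(EG − F²) = sqrt(10)*Abs(u). At (u, v) = (2, -3*pi/4): 2*sqrt(10).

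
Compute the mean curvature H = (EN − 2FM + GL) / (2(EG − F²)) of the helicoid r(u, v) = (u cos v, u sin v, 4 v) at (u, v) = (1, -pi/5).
H = 0

With E = 1, F = 0, G = u^2 + 16, L = 0, M = -4/sqrt(u^2 + 16), N = 0, assemble
  H = (EN − 2FM + GL) / (2(EG − F²)) = 0.
At (u, v) = (1, -pi/5): H = 0.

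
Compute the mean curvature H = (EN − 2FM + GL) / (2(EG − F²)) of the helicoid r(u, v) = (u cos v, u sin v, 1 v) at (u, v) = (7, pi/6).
H = 0

With E = 1, F = 0, G = u^2 + 1, L = 0, M = -1/sqrt(u^2 + 1), N = 0, assemble
  H = (EN − 2FM + GL) / (2(EG − F²)) = 0.
At (u, v) = (7, pi/6): H = 0.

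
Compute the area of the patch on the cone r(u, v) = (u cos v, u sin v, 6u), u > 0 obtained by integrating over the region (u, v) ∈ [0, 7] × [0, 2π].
Area = 49*sqrt(37)*pi

Area = ∫∫ √(EG − F²) du dv with √(EG − F²) = sqrt(37)*Abs(u). Integrating over [0, 7] × [0, 2π] gives 49*sqrt(37)*pi.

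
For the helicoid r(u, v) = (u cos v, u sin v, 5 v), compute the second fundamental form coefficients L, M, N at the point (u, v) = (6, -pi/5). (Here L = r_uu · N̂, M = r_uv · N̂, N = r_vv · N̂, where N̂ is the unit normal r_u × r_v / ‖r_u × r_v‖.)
L = 0;  M = -5*sqrt(61)/61;  N = 0

Compute the unit normal N̂(u, v) = (5*sin(v)/sqrt(u^2 + 25), -5*cos(v)/sqrt(u^2 + 25), u/sqrt(u^2 + 25)), and the second partials r_uu, r_uv, r_vv. Take dot products:
  L(u, v) = r_uu · N̂ = 0,
  M(u, v) = r_uv · N̂ = -5/sqrt(u^2 + 25),
  N(u, v) = r_vv · N̂ = 0.
Evaluating at (u, v) = (6, -pi/5):
  L = 0, M = -5*sqrt(61)/61, N = 0.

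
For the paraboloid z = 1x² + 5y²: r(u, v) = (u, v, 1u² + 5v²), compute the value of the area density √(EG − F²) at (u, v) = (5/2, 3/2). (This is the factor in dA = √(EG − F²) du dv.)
√(EG − F²)|_{(5/2, 3/2)} = sqrt(251)

E = 4*u^2 + 1, F = 20*u*v, G = 100*v^2 + 1, so EG − F² = 4*u^2 + 100*v^2 + 1. Taking the positive square root: √(EG − F²) = sqrt(4*u^2 + 100*v^2 + 1). At (u, v) = (5/2, 3/2): sqrt(251).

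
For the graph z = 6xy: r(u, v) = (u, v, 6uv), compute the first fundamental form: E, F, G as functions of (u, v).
E = 36*v^2 + 1;  F = 36*u*v;  G = 36*u^2 + 1

Compute partials: r_u = (1, 0, 6*v), r_v = (0, 1, 6*u). Then
  E = r_u · r_u = 36*v^2 + 1,
  F = r_u · r_v = 36*u*v,
  G = r_v · r_v = 36*u^2 + 1.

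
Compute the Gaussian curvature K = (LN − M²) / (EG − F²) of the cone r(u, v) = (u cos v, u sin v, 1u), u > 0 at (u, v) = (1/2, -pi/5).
K = 0

Coefficients of the first fundamental form: E = 2, F = 0, G = u^2.
Coefficients of the second fundamental form: L = 0, M = 0, N = sqrt(2)*u^2/(2*Abs(u)).
Assemble K = (LN − M²)/(EG − F²) = 0. At (u, v) = (1/2, -pi/5): K = 0.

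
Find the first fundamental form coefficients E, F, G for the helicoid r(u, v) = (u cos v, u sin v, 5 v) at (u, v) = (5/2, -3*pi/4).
E = 1;  F = 0;  G = 125/4

Partials: r_u = (cos(v), sin(v), 0), r_v = (-u*sin(v), u*cos(v), 5). As functions of (u, v):
  E = r_u · r_u = 1,
  F = r_u · r_v = 0,
  G = r_v · r_v = u^2 + 25.
Evaluating at (u, v) = (5/2, -3*pi/4): E = 1, F = 0, G = 125/4.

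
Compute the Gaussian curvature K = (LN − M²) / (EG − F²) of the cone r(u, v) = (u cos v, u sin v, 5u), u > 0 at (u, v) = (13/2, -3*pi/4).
K = 0

Coefficients of the first fundamental form: E = 26, F = 0, G = u^2.
Coefficients of the second fundamental form: L = 0, M = 0, N = 5*sqrt(26)*u^2/(26*Abs(u)).
Assemble K = (LN − M²)/(EG − F²) = 0. At (u, v) = (13/2, -3*pi/4): K = 0.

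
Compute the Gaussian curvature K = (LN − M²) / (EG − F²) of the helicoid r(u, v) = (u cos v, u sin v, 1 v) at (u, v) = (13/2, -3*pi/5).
K = -16/29929

Coefficients of the first fundamental form: E = 1, F = 0, G = u^2 + 1.
Coefficients of the second fundamental form: L = 0, M = -1/sqrt(u^2 + 1), N = 0.
Assemble K = (LN − M²)/(EG − F²) = -1/(u^2 + 1)^2. At (u, v) = (13/2, -3*pi/5): K = -16/29929.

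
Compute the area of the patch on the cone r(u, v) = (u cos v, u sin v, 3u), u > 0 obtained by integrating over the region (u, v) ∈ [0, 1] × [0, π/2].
Area = sqrt(10)*pi/4

Area = ∫∫ √(EG − F²) du dv with √(EG − F²) = sqrt(10)*Abs(u). Integrating over [0, 1] × [0, π/2] gives sqrt(10)*pi/4.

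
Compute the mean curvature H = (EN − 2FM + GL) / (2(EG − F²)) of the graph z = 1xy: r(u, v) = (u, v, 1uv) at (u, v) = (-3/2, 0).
H = 0

With E = v^2 + 1, F = u*v, G = u^2 + 1, L = 0, M = 1/sqrt(u^2 + v^2 + 1), N = 0, assemble
  H = (EN − 2FM + GL) / (2(EG − F²)) = -u*v/(u^2 + v^2 + 1)^(3/2).
At (u, v) = (-3/2, 0): H = 0.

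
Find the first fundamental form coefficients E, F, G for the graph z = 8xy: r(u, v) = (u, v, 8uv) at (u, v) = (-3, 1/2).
E = 17;  F = -96;  G = 577

Partials: r_u = (1, 0, 8*v), r_v = (0, 1, 8*u). As functions of (u, v):
  E = r_u · r_u = 64*v^2 + 1,
  F = r_u · r_v = 64*u*v,
  G = r_v · r_v = 64*u^2 + 1.
Evaluating at (u, v) = (-3, 1/2): E = 17, F = -96, G = 577.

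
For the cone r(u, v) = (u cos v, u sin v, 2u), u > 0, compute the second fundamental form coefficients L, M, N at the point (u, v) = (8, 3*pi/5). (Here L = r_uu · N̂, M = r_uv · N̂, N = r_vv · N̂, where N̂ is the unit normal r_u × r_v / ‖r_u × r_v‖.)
L = 0;  M = 0;  N = 16*sqrt(5)/5

Compute the unit normal N̂(u, v) = (-2*sqrt(5)*u*cos(v)/(5*Abs(u)), -2*sqrt(5)*u*sin(v)/(5*Abs(u)), sqrt(5)*u/(5*Abs(u))), and the second partials r_uu, r_uv, r_vv. Take dot products:
  L(u, v) = r_uu · N̂ = 0,
  M(u, v) = r_uv · N̂ = 0,
  N(u, v) = r_vv · N̂ = 2*sqrt(5)*u^2/(5*Abs(u)).
Evaluating at (u, v) = (8, 3*pi/5):
  L = 0, M = 0, N = 16*sqrt(5)/5.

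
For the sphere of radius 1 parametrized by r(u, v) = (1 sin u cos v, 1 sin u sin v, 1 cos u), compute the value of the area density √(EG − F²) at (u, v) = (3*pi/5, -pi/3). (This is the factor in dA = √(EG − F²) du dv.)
√(EG − F²)|_{(3*pi/5, -pi/3)} = sqrt(2*sqrt(5) + 10)/4

E = 1, F = 0, G = sin(u)^2, so EG − F² = sin(u)^2. Taking the positive square root: √(EG − F²) = Abs(sin(u)). At (u, v) = (3*pi/5, -pi/3): sqrt(2*sqrt(5) + 10)/4.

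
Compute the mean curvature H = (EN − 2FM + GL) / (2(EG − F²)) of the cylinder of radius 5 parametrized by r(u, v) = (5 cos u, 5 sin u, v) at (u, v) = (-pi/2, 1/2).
H = -1/10

With E = 25, F = 0, G = 1, L = -5, M = 0, N = 0, assemble
  H = (EN − 2FM + GL) / (2(EG − F²)) = -1/10.
At (u, v) = (-pi/2, 1/2): H = -1/10.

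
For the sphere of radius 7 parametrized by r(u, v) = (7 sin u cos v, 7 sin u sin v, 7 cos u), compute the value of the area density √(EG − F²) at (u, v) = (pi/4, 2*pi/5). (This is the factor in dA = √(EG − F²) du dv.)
√(EG − F²)|_{(pi/4, 2*pi/5)} = 49*sqrt(2)/2

E = 49, F = 0, G = 49*sin(u)^2, so EG − F² = 2401*sin(u)^2. Taking the positive square root: √(EG − F²) = 49*Abs(sin(u)). At (u, v) = (pi/4, 2*pi/5): 49*sqrt(2)/2.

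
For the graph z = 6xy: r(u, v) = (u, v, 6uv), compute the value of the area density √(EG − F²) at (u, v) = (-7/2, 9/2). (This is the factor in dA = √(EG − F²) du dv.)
√(EG − F²)|_{(-7/2, 9/2)} = sqrt(1171)

E = 36*v^2 + 1, F = 36*u*v, G = 36*u^2 + 1, so EG − F² = 36*u^2 + 36*v^2 + 1. Taking the positive square root: √(EG − F²) = sqrt(36*u^2 + 36*v^2 + 1). At (u, v) = (-7/2, 9/2): sqrt(1171).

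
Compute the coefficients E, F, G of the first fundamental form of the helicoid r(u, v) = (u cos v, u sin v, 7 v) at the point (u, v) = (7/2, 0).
E = 1;  F = 0;  G = 245/4

Partials: r_u = (cos(v), sin(v), 0), r_v = (-u*sin(v), u*cos(v), 7). As functions of (u, v):
  E = r_u · r_u = 1,
  F = r_u · r_v = 0,
  G = r_v · r_v = u^2 + 49.
Evaluating at (u, v) = (7/2, 0): E = 1, F = 0, G = 245/4.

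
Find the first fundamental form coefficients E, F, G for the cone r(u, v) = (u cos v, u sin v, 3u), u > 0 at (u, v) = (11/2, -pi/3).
E = 10;  F = 0;  G = 121/4

Partials: r_u = (cos(v), sin(v), 3), r_v = (-u*sin(v), u*cos(v), 0). As functions of (u, v):
  E = r_u · r_u = 10,
  F = r_u · r_v = 0,
  G = r_v · r_v = u^2.
Evaluating at (u, v) = (11/2, -pi/3): E = 10, F = 0, G = 121/4.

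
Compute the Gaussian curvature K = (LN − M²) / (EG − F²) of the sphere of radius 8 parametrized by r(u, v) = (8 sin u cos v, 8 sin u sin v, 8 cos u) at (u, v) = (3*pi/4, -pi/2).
K = 1/64

Coefficients of the first fundamental form: E = 64, F = 0, G = 64*sin(u)^2.
Coefficients of the second fundamental form: L = -8*sin(u)/Abs(sin(u)), M = 0, N = -8*sin(u)^3/Abs(sin(u)).
Assemble K = (LN − M²)/(EG − F²) = 1/64. At (u, v) = (3*pi/4, -pi/2): K = 1/64.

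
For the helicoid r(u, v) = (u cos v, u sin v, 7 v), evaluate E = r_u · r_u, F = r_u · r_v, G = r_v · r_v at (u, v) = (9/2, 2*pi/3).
E = 1;  F = 0;  G = 277/4

Partials: r_u = (cos(v), sin(v), 0), r_v = (-u*sin(v), u*cos(v), 7). As functions of (u, v):
  E = r_u · r_u = 1,
  F = r_u · r_v = 0,
  G = r_v · r_v = u^2 + 49.
Evaluating at (u, v) = (9/2, 2*pi/3): E = 1, F = 0, G = 277/4.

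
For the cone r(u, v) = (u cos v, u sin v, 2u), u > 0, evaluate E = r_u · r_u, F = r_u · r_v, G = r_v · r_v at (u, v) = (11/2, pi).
E = 5;  F = 0;  G = 121/4

Partials: r_u = (cos(v), sin(v), 2), r_v = (-u*sin(v), u*cos(v), 0). As functions of (u, v):
  E = r_u · r_u = 5,
  F = r_u · r_v = 0,
  G = r_v · r_v = u^2.
Evaluating at (u, v) = (11/2, pi): E = 5, F = 0, G = 121/4.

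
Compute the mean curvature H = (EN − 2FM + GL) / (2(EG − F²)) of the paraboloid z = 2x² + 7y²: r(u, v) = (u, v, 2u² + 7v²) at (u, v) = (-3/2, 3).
H = 3789*sqrt(1801)/3243601

With E = 16*u^2 + 1, F = 56*u*v, G = 196*v^2 + 1, L = 4/sqrt(16*u^2 + 196*v^2 + 1), M = 0, N = 14/sqrt(16*u^2 + 196*v^2 + 1), assemble
  H = (EN − 2FM + GL) / (2(EG − F²)) = (112*u^2 + 392*v^2 + 9)/(16*u^2 + 196*v^2 + 1)^(3/2).
At (u, v) = (-3/2, 3): H = 3789*sqrt(1801)/3243601.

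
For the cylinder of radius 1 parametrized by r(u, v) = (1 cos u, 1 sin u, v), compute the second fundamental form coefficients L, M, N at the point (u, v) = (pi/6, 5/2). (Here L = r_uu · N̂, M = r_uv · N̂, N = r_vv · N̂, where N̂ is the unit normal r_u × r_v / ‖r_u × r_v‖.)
L = -1;  M = 0;  N = 0

Compute the unit normal N̂(u, v) = (cos(u), sin(u), 0), and the second partials r_uu, r_uv, r_vv. Take dot products:
  L(u, v) = r_uu · N̂ = -1,
  M(u, v) = r_uv · N̂ = 0,
  N(u, v) = r_vv · N̂ = 0.
Evaluating at (u, v) = (pi/6, 5/2):
  L = -1, M = 0, N = 0.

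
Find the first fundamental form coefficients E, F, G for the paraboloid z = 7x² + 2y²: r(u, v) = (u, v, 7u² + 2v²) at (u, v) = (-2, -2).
E = 785;  F = 224;  G = 65

Partials: r_u = (1, 0, 14*u), r_v = (0, 1, 4*v). As functions of (u, v):
  E = r_u · r_u = 196*u^2 + 1,
  F = r_u · r_v = 56*u*v,
  G = r_v · r_v = 16*v^2 + 1.
Evaluating at (u, v) = (-2, -2): E = 785, F = 224, G = 65.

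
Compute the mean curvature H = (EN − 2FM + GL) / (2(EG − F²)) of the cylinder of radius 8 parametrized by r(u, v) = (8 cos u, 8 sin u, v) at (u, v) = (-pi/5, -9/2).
H = -1/16

With E = 64, F = 0, G = 1, L = -8, M = 0, N = 0, assemble
  H = (EN − 2FM + GL) / (2(EG − F²)) = -1/16.
At (u, v) = (-pi/5, -9/2): H = -1/16.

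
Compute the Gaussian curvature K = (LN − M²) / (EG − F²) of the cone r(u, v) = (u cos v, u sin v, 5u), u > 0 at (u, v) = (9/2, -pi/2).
K = 0

Coefficients of the first fundamental form: E = 26, F = 0, G = u^2.
Coefficients of the second fundamental form: L = 0, M = 0, N = 5*sqrt(26)*u^2/(26*Abs(u)).
Assemble K = (LN − M²)/(EG − F²) = 0. At (u, v) = (9/2, -pi/2): K = 0.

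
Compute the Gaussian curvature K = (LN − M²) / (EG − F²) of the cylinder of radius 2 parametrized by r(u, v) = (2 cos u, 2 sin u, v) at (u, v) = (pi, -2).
K = 0

Coefficients of the first fundamental form: E = 4, F = 0, G = 1.
Coefficients of the second fundamental form: L = -2, M = 0, N = 0.
Assemble K = (LN − M²)/(EG − F²) = 0. At (u, v) = (pi, -2): K = 0.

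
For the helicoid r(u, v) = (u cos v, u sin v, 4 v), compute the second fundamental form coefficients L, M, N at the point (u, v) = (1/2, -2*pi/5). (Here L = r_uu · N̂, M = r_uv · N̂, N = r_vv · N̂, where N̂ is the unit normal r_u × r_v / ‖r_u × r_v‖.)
L = 0;  M = -8*sqrt(65)/65;  N = 0

Compute the unit normal N̂(u, v) = (4*sin(v)/sqrt(u^2 + 16), -4*cos(v)/sqrt(u^2 + 16), u/sqrt(u^2 + 16)), and the second partials r_uu, r_uv, r_vv. Take dot products:
  L(u, v) = r_uu · N̂ = 0,
  M(u, v) = r_uv · N̂ = -4/sqrt(u^2 + 16),
  N(u, v) = r_vv · N̂ = 0.
Evaluating at (u, v) = (1/2, -2*pi/5):
  L = 0, M = -8*sqrt(65)/65, N = 0.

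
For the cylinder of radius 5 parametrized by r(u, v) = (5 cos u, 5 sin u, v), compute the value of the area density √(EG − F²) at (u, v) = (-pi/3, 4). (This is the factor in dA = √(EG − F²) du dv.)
√(EG − F²)|_{(-pi/3, 4)} = 5

E = 25, F = 0, G = 1, so EG − F² = 25. Taking the positive square root: √(EG − F²) = 5. At (u, v) = (-pi/3, 4): 5.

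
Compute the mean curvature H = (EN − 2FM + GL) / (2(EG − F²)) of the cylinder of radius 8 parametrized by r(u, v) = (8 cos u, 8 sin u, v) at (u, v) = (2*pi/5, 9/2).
H = -1/16

With E = 64, F = 0, G = 1, L = -8, M = 0, N = 0, assemble
  H = (EN − 2FM + GL) / (2(EG − F²)) = -1/16.
At (u, v) = (2*pi/5, 9/2): H = -1/16.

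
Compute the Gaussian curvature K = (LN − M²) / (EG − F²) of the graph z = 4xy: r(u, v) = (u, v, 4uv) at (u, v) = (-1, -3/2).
K = -16/2809

Coefficients of the first fundamental form: E = 16*v^2 + 1, F = 16*u*v, G = 16*u^2 + 1.
Coefficients of the second fundamental form: L = 0, M = 4/sqrt(16*u^2 + 16*v^2 + 1), N = 0.
Assemble K = (LN − M²)/(EG − F²) = -16/(256*u^4 + 512*u^2*v^2 + 32*u^2 + 256*v^4 + 32*v^2 + 1). At (u, v) = (-1, -3/2): K = -16/2809.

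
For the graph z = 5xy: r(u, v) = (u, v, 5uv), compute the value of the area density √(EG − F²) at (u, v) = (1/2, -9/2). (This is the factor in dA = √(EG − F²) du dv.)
√(EG − F²)|_{(1/2, -9/2)} = sqrt(2054)/2

E = 25*v^2 + 1, F = 25*u*v, G = 25*u^2 + 1, so EG − F² = 25*u^2 + 25*v^2 + 1. Taking the positive square root: √(EG − F²) = sqrt(25*u^2 + 25*v^2 + 1). At (u, v) = (1/2, -9/2): sqrt(2054)/2.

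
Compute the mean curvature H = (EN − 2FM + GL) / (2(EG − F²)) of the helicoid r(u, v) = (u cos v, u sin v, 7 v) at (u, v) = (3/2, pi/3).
H = 0

With E = 1, F = 0, G = u^2 + 49, L = 0, M = -7/sqrt(u^2 + 49), N = 0, assemble
  H = (EN − 2FM + GL) / (2(EG − F²)) = 0.
At (u, v) = (3/2, pi/3): H = 0.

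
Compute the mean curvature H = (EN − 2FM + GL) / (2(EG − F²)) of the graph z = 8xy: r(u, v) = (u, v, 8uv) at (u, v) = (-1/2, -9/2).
H = -1152*sqrt(1313)/1723969

With E = 64*v^2 + 1, F = 64*u*v, G = 64*u^2 + 1, L = 0, M = 8/sqrt(64*u^2 + 64*v^2 + 1), N = 0, assemble
  H = (EN − 2FM + GL) / (2(EG − F²)) = -512*u*v/(64*u^2 + 64*v^2 + 1)^(3/2).
At (u, v) = (-1/2, -9/2): H = -1152*sqrt(1313)/1723969.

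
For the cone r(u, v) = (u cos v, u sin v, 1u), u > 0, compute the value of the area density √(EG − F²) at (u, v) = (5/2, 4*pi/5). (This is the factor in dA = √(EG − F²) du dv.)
√(EG − F²)|_{(5/2, 4*pi/5)} = 5*sqrt(2)/2

E = 2, F = 0, G = u^2, so EG − F² = 2*u^2. Taking the positive square root: √(EG − F²) = sqrt(2)*Abs(u). At (u, v) = (5/2, 4*pi/5): 5*sqrt(2)/2.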